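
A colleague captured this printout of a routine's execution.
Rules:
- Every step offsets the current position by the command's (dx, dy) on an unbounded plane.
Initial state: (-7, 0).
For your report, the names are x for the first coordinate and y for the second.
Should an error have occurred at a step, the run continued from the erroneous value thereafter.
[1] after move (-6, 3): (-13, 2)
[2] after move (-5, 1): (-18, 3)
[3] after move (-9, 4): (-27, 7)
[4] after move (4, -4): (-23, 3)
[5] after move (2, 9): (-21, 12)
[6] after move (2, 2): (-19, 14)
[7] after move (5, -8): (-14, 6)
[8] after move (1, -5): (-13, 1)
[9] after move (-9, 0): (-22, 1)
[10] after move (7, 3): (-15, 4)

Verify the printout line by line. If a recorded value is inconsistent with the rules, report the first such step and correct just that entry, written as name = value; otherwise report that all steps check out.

Step 1: x = -7 + (-6) = -13, y = 0 + (3) = 3 — the recorded entry deviates here.
So the first discrepancy is step 1, where the right value is y = 3.

step 1, y = 3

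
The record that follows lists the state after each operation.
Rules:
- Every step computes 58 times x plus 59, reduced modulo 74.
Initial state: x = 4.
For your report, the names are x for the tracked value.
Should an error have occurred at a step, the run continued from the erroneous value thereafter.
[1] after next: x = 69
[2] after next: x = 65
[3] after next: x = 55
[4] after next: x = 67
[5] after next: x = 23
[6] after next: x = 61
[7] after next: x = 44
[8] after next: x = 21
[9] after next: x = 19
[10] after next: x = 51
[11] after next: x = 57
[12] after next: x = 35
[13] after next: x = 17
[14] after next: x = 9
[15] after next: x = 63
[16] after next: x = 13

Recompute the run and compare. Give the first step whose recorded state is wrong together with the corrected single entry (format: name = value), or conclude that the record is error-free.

step 7, x = 45

step 1: x = (58*4 + 59) mod 74 = 69 -> agrees with the record
step 2: x = (58*69 + 59) mod 74 = 65 -> in agreement
step 3: x = (58*65 + 59) mod 74 = 55 -> matches
step 4: x = (58*55 + 59) mod 74 = 67 -> checks out
step 5: x = (58*67 + 59) mod 74 = 23 -> checks out
step 6: x = (58*23 + 59) mod 74 = 61 -> no discrepancy
step 7: x = (58*61 + 59) mod 74 = 45 -> the record has a different value
So the first discrepancy is step 7, where the right value is x = 45.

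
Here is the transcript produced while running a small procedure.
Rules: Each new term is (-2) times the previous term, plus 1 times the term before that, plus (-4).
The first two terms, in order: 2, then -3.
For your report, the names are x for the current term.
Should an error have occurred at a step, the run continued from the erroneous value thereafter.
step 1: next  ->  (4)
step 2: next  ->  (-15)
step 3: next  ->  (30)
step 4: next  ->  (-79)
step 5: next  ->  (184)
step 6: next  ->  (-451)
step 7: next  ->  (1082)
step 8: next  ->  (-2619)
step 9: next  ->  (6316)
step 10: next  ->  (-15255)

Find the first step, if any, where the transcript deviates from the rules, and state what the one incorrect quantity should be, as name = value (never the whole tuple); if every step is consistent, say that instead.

step 1: x = -2*(-3) + (1)*(2) + (-4) = 4 -> checks out
step 2: x = -2*(4) + (1)*(-3) + (-4) = -15 -> exactly as logged
step 3: x = -2*(-15) + (1)*(4) + (-4) = 30 -> exactly as logged
step 4: x = -2*(30) + (1)*(-15) + (-4) = -79 -> verified
step 5: x = -2*(-79) + (1)*(30) + (-4) = 184 -> matches
step 6: x = -2*(184) + (1)*(-79) + (-4) = -451 -> confirmed correct
step 7: x = -2*(-451) + (1)*(184) + (-4) = 1082 -> agrees with the transcript
step 8: x = -2*(1082) + (1)*(-451) + (-4) = -2619 -> consistent with the transcript
step 9: x = -2*(-2619) + (1)*(1082) + (-4) = 6316 -> no discrepancy
step 10: x = -2*(6316) + (1)*(-2619) + (-4) = -15255 -> consistent with the transcript
All steps check out; nothing to correct.

no error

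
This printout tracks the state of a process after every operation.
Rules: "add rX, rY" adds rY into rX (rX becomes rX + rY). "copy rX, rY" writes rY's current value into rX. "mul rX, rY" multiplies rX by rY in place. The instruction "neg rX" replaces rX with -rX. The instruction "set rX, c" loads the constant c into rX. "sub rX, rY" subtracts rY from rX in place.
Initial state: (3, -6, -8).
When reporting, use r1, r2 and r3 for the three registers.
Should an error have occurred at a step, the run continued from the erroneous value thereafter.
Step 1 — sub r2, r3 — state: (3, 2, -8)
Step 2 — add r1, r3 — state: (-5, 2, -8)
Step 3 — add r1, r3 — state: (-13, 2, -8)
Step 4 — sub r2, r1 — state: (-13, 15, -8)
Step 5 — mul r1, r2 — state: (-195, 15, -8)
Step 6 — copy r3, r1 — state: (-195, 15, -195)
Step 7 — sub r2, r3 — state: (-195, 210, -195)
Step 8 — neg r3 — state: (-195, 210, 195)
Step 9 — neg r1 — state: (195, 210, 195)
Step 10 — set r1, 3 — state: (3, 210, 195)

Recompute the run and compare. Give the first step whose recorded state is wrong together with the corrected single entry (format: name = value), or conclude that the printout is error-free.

Recomputing the run from the initial state:
step 1: r1 = 3, r2 = 2, r3 = -8
step 2: r1 = -5, r2 = 2, r3 = -8
step 3: r1 = -13, r2 = 2, r3 = -8
step 4: r1 = -13, r2 = 15, r3 = -8
step 5: r1 = -195, r2 = 15, r3 = -8
step 6: r1 = -195, r2 = 15, r3 = -195
step 7: r1 = -195, r2 = 210, r3 = -195
step 8: r1 = -195, r2 = 210, r3 = 195
step 9: r1 = 195, r2 = 210, r3 = 195
step 10: r1 = 3, r2 = 210, r3 = 195
This matches the printout at every step.

no error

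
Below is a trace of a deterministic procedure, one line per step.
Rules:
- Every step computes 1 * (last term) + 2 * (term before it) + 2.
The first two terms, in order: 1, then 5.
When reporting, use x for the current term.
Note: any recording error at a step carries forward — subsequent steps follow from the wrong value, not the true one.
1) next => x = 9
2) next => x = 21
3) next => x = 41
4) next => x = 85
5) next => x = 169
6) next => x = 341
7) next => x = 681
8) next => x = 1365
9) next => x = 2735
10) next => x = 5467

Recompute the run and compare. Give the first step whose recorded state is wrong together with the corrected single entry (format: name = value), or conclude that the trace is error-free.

step 9, x = 2729

step 1: x = 1*(5) + (2)*(1) + (2) = 9 -> consistent with the trace
step 2: x = 1*(9) + (2)*(5) + (2) = 21 -> matches
step 3: x = 1*(21) + (2)*(9) + (2) = 41 -> verified
step 4: x = 1*(41) + (2)*(21) + (2) = 85 -> exactly as logged
step 5: x = 1*(85) + (2)*(41) + (2) = 169 -> matches
step 6: x = 1*(169) + (2)*(85) + (2) = 341 -> consistent with the trace
step 7: x = 1*(341) + (2)*(169) + (2) = 681 -> exactly as logged
step 8: x = 1*(681) + (2)*(341) + (2) = 1365 -> verified
step 9: x = 1*(1365) + (2)*(681) + (2) = 2729 -> a discrepancy with the trace
The audit stops at step 9: the recorded entry is wrong and should be x = 2729.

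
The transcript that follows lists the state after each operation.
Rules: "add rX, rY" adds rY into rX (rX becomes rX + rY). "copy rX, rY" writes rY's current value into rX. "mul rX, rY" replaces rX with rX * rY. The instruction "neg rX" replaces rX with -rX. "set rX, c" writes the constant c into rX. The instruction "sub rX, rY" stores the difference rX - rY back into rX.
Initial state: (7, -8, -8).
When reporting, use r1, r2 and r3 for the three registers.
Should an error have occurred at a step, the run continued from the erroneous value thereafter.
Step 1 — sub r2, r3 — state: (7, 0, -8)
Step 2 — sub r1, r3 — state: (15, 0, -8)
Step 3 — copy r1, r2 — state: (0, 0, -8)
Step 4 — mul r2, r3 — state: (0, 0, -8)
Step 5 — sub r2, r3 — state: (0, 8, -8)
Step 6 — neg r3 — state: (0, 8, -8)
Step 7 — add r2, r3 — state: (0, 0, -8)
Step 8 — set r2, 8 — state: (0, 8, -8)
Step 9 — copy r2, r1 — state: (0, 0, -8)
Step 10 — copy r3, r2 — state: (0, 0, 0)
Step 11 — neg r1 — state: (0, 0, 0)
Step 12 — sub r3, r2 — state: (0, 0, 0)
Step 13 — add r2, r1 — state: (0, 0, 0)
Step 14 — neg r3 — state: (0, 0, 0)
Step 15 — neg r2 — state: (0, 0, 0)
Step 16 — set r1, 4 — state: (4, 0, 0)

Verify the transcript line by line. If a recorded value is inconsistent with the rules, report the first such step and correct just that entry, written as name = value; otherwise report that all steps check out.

step 1: r2 = -8 - -8 = 0 -> confirmed correct
step 2: r1 = 7 - -8 = 15 -> exactly as logged
step 3: r1 = 0 -> agrees with the transcript
step 4: r2 = 0 * -8 = 0 -> same as recorded
step 5: r2 = 0 - -8 = 8 -> matches
step 6: r3 = -(-8) = 8 -> the transcript disagrees here
Conclusion: step 6 carries the first error; the entry should be r3 = 8.

step 6, r3 = 8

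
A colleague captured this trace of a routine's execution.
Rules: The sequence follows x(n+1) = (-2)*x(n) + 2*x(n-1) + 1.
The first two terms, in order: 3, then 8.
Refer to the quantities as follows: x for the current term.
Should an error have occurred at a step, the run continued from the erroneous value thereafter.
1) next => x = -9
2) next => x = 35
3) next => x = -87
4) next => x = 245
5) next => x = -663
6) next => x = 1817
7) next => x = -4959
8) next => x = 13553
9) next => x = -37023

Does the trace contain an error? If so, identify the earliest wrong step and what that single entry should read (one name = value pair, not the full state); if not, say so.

no error

1. x = -2*(8) + (2)*(3) + (1) = -9 (agrees with the trace)
2. x = -2*(-9) + (2)*(8) + (1) = 35 (same as recorded)
3. x = -2*(35) + (2)*(-9) + (1) = -87 (exactly as logged)
4. x = -2*(-87) + (2)*(35) + (1) = 245 (verified)
5. x = -2*(245) + (2)*(-87) + (1) = -663 (same as recorded)
6. x = -2*(-663) + (2)*(245) + (1) = 1817 (exactly as logged)
7. x = -2*(1817) + (2)*(-663) + (1) = -4959 (checks out)
8. x = -2*(-4959) + (2)*(1817) + (1) = 13553 (exactly as logged)
9. x = -2*(13553) + (2)*(-4959) + (1) = -37023 (checks out)
All steps check out; nothing to correct.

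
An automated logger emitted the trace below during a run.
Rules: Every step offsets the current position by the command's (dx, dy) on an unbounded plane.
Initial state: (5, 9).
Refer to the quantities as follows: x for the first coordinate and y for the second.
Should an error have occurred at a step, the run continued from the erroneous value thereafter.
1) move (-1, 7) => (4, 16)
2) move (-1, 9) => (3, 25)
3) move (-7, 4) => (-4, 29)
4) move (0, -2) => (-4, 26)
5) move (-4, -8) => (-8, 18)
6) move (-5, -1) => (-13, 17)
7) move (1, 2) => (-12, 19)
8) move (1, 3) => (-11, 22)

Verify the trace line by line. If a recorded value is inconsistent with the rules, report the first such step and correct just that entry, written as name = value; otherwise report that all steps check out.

step 4, y = 27

Step 1: x = 5 + (-1) = 4, y = 9 + (7) = 16 — checks out.
Step 2: x = 4 + (-1) = 3, y = 16 + (9) = 25 — same as recorded.
Step 3: x = 3 + (-7) = -4, y = 25 + (4) = 29 — exactly as logged.
Step 4: x = -4 + (0) = -4, y = 29 + (-2) = 27 — this is not what the trace shows.
So the first discrepancy is step 4, where the right value is y = 27.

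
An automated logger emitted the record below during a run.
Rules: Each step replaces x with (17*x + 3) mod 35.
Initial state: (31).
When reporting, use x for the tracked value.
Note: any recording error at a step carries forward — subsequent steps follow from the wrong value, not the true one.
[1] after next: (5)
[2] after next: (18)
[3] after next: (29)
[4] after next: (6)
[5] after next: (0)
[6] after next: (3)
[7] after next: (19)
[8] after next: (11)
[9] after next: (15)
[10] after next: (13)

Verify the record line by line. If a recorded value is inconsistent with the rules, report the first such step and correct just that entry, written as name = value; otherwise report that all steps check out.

no error

1. x = (17*31 + 3) mod 35 = 5 (verified)
2. x = (17*5 + 3) mod 35 = 18 (exactly as logged)
3. x = (17*18 + 3) mod 35 = 29 (matches)
4. x = (17*29 + 3) mod 35 = 6 (same as recorded)
5. x = (17*6 + 3) mod 35 = 0 (consistent with the record)
6. x = (17*0 + 3) mod 35 = 3 (in agreement)
7. x = (17*3 + 3) mod 35 = 19 (consistent with the record)
8. x = (17*19 + 3) mod 35 = 11 (consistent with the record)
9. x = (17*11 + 3) mod 35 = 15 (in agreement)
10. x = (17*15 + 3) mod 35 = 13 (no discrepancy)
No step deviates from the rules.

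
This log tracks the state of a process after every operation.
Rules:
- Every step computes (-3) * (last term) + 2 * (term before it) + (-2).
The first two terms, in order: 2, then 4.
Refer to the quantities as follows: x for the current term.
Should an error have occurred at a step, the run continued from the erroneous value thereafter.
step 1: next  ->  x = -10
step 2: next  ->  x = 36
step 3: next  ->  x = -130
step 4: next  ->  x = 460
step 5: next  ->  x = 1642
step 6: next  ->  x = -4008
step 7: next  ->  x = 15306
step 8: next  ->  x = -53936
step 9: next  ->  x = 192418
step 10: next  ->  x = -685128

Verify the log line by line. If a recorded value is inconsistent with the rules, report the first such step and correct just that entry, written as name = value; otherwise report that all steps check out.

Recomputing the run from the initial state:
step 1: x = -10
step 2: x = 36
step 3: x = -130
step 4: x = 460
step 5: x = -1642
step 6: x = 5844
step 7: x = -20818
step 8: x = 74140
step 9: x = -264058
step 10: x = 940452
The first disagreement with the log is at step 5, where the value should be x = -1642.

step 5, x = -1642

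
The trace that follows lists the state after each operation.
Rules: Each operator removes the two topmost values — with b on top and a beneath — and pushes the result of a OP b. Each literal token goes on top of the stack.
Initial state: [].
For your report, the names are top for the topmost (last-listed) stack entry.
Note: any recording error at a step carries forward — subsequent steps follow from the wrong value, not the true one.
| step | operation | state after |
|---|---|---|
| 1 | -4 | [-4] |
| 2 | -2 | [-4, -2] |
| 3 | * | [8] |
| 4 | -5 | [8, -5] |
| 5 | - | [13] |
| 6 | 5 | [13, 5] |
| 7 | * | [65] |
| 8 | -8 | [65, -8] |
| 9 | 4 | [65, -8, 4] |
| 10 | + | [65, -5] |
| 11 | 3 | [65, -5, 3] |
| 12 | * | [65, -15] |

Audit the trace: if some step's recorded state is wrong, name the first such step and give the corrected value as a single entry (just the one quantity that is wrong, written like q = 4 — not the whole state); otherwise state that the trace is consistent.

step 10, top = -4

step 1: push -4: top = -4 -> same as recorded
step 2: push -2: top = -2 -> same as recorded
step 3: -4 * -2 = 8 -> agrees with the trace
step 4: push -5: top = -5 -> checks out
step 5: 8 - -5 = 13 -> consistent with the trace
step 6: push 5: top = 5 -> verified
step 7: 13 * 5 = 65 -> same as recorded
step 8: push -8: top = -8 -> same as recorded
step 9: push 4: top = 4 -> no discrepancy
step 10: -8 + 4 = -4 -> a discrepancy with the trace
The audit stops at step 10: the recorded entry is wrong and should be top = -4.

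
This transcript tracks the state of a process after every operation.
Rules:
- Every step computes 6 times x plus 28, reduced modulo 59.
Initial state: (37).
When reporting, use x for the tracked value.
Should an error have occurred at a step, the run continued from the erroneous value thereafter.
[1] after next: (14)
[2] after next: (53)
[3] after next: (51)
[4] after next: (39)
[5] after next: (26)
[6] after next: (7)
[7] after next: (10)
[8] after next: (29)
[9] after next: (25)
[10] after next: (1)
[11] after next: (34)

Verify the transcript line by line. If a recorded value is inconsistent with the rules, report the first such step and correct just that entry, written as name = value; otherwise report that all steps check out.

step 7, x = 11

Recomputing the run from the initial state:
step 1: x = 14
step 2: x = 53
step 3: x = 51
step 4: x = 39
step 5: x = 26
step 6: x = 7
step 7: x = 11
step 8: x = 35
step 9: x = 2
step 10: x = 40
step 11: x = 32
The first disagreement with the transcript is at step 7, where the value should be x = 11.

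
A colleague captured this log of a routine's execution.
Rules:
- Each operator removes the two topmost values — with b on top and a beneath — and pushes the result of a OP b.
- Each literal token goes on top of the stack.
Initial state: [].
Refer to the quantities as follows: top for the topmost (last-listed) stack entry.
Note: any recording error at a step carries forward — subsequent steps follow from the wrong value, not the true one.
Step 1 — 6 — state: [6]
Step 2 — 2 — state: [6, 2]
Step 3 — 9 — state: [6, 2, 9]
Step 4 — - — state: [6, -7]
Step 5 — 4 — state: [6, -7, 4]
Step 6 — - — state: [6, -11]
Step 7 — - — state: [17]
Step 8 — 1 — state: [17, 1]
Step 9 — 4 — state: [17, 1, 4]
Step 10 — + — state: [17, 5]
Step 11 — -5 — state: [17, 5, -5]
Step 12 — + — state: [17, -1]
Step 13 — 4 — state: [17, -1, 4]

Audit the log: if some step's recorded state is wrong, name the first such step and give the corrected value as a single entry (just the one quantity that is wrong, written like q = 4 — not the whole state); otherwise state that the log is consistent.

step 12, top = 0

step 1: push 6: top = 6 -> checks out
step 2: push 2: top = 2 -> checks out
step 3: push 9: top = 9 -> no discrepancy
step 4: 2 - 9 = -7 -> consistent with the log
step 5: push 4: top = 4 -> same as recorded
step 6: -7 - 4 = -11 -> same as recorded
step 7: 6 - -11 = 17 -> confirmed correct
step 8: push 1: top = 1 -> confirmed correct
step 9: push 4: top = 4 -> checks out
step 10: 1 + 4 = 5 -> same as recorded
step 11: push -5: top = -5 -> confirmed correct
step 12: 5 + -5 = 0 -> not what was recorded
That makes step 12 the first incorrect line — top = 0 is what it should show.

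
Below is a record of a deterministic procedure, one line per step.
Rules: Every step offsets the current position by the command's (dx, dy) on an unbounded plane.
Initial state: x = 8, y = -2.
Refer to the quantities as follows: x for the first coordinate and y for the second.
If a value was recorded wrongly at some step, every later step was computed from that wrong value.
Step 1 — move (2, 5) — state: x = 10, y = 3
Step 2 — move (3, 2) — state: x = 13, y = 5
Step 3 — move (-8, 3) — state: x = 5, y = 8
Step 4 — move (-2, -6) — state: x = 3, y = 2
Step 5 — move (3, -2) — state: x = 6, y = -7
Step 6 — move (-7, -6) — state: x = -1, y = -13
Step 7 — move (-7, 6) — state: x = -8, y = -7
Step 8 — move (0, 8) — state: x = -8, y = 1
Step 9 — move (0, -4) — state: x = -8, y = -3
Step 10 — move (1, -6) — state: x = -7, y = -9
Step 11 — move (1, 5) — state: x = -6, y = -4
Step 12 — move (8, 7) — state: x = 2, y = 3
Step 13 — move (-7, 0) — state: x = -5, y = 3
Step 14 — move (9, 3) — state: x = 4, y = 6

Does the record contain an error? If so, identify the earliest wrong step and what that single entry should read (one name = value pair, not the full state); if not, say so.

step 5, y = 0

1. x = 8 + (2) = 10, y = -2 + (5) = 3 (verified)
2. x = 10 + (3) = 13, y = 3 + (2) = 5 (checks out)
3. x = 13 + (-8) = 5, y = 5 + (3) = 8 (confirmed correct)
4. x = 5 + (-2) = 3, y = 8 + (-6) = 2 (consistent with the record)
5. x = 3 + (3) = 6, y = 2 + (-2) = 0 (a discrepancy with the record)
Conclusion: step 5 carries the first error; the entry should be y = 0.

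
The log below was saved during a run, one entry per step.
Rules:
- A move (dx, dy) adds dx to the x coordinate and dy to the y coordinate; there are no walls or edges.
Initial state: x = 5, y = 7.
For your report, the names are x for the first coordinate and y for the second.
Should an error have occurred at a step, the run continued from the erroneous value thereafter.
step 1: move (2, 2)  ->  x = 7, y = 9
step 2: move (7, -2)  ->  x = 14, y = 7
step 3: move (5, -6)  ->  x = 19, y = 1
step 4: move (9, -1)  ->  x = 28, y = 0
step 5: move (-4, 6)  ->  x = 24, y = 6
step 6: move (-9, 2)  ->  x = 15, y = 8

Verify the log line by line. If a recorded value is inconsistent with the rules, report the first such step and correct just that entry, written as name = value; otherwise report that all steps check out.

no error

1. x = 5 + (2) = 7, y = 7 + (2) = 9 (agrees with the log)
2. x = 7 + (7) = 14, y = 9 + (-2) = 7 (agrees with the log)
3. x = 14 + (5) = 19, y = 7 + (-6) = 1 (confirmed correct)
4. x = 19 + (9) = 28, y = 1 + (-1) = 0 (in agreement)
5. x = 28 + (-4) = 24, y = 0 + (6) = 6 (verified)
6. x = 24 + (-9) = 15, y = 6 + (2) = 8 (agrees with the log)
Each recorded entry agrees with the recomputation.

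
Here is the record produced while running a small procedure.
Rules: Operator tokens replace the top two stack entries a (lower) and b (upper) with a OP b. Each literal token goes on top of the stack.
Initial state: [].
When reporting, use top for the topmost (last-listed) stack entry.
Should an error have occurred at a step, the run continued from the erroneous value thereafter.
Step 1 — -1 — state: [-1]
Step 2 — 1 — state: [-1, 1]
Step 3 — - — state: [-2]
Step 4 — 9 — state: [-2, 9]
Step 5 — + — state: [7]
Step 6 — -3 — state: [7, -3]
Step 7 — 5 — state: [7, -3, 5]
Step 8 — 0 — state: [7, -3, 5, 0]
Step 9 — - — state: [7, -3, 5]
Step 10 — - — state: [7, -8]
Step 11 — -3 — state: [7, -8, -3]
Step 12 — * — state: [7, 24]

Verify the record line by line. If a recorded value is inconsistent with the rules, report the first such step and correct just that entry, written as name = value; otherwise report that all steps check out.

no error

1. push -1: top = -1 (confirmed correct)
2. push 1: top = 1 (agrees with the record)
3. -1 - 1 = -2 (confirmed correct)
4. push 9: top = 9 (checks out)
5. -2 + 9 = 7 (consistent with the record)
6. push -3: top = -3 (confirmed correct)
7. push 5: top = 5 (exactly as logged)
8. push 0: top = 0 (verified)
9. 5 - 0 = 5 (no discrepancy)
10. -3 - 5 = -8 (confirmed correct)
11. push -3: top = -3 (in agreement)
12. -8 * -3 = 24 (same as recorded)
The recomputation confirms every line.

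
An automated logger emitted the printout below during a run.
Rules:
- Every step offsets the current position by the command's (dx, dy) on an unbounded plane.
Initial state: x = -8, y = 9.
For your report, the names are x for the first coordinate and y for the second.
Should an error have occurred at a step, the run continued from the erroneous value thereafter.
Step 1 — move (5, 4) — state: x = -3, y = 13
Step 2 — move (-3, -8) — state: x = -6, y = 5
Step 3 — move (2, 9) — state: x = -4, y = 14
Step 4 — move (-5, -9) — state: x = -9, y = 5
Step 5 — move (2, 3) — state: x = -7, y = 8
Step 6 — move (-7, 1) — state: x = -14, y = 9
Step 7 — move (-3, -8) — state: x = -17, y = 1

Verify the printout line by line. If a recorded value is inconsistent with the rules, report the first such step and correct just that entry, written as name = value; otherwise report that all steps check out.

Step 1: x = -8 + (5) = -3, y = 9 + (4) = 13 — verified.
Step 2: x = -3 + (-3) = -6, y = 13 + (-8) = 5 — same as recorded.
Step 3: x = -6 + (2) = -4, y = 5 + (9) = 14 — matches.
Step 4: x = -4 + (-5) = -9, y = 14 + (-9) = 5 — verified.
Step 5: x = -9 + (2) = -7, y = 5 + (3) = 8 — no discrepancy.
Step 6: x = -7 + (-7) = -14, y = 8 + (1) = 9 — checks out.
Step 7: x = -14 + (-3) = -17, y = 9 + (-8) = 1 — no discrepancy.
Nothing is out of place; the run is error-free.

no error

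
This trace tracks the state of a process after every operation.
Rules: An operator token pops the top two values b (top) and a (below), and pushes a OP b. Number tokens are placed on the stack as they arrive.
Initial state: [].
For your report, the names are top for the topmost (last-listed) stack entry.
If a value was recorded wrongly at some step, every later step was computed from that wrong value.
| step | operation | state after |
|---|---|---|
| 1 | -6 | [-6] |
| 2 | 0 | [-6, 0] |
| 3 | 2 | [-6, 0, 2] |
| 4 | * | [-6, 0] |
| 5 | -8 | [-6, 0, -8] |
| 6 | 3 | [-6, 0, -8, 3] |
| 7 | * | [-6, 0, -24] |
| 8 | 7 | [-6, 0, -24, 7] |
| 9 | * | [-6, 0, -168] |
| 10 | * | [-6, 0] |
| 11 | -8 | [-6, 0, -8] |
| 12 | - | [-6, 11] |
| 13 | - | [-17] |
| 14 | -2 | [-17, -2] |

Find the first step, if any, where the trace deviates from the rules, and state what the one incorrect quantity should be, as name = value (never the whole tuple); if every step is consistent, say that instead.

step 12, top = 8

Recomputing the run from the initial state:
step 1: [-6]
step 2: [-6, 0]
step 3: [-6, 0, 2]
step 4: [-6, 0]
step 5: [-6, 0, -8]
step 6: [-6, 0, -8, 3]
step 7: [-6, 0, -24]
step 8: [-6, 0, -24, 7]
step 9: [-6, 0, -168]
step 10: [-6, 0]
step 11: [-6, 0, -8]
step 12: [-6, 8]
step 13: [-14]
step 14: [-14, -2]
The first disagreement with the trace is at step 12, where the value should be top = 8.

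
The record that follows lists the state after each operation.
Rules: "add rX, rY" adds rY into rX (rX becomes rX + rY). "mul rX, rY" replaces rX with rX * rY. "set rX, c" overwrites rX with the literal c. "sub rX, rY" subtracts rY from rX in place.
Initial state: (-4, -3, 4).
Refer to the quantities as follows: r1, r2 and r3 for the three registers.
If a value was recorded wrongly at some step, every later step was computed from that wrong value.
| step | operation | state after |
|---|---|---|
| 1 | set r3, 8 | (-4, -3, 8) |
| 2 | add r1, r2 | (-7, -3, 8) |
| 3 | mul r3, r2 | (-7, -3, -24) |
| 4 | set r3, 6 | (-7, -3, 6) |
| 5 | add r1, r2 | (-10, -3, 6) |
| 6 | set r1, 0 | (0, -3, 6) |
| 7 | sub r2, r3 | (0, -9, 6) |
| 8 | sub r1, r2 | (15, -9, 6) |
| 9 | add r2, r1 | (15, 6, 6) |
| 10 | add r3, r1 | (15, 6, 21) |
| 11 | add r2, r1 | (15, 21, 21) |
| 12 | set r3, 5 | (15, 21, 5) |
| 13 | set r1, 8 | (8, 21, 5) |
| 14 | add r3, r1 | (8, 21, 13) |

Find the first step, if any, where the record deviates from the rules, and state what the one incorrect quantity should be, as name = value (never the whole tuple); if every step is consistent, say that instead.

step 1: r3 = 8 -> exactly as logged
step 2: r1 = -4 + -3 = -7 -> exactly as logged
step 3: r3 = 8 * -3 = -24 -> exactly as logged
step 4: r3 = 6 -> matches
step 5: r1 = -7 + -3 = -10 -> confirmed correct
step 6: r1 = 0 -> no discrepancy
step 7: r2 = -3 - 6 = -9 -> same as recorded
step 8: r1 = 0 - -9 = 9 -> not what was recorded
So the first discrepancy is step 8, where the right value is r1 = 9.

step 8, r1 = 9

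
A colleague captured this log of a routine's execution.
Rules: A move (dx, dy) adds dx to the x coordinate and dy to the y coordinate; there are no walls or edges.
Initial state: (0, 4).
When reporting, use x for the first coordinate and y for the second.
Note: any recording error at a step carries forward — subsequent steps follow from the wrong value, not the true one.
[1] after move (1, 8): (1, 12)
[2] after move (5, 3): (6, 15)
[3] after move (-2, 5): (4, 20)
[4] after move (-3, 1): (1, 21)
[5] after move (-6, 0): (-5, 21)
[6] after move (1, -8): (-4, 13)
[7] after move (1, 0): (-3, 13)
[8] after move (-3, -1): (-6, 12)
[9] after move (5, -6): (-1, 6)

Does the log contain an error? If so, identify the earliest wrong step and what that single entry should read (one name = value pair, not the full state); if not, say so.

Recomputing the run from the initial state:
step 1: x = 1, y = 12
step 2: x = 6, y = 15
step 3: x = 4, y = 20
step 4: x = 1, y = 21
step 5: x = -5, y = 21
step 6: x = -4, y = 13
step 7: x = -3, y = 13
step 8: x = -6, y = 12
step 9: x = -1, y = 6
This matches the log at every step.

no error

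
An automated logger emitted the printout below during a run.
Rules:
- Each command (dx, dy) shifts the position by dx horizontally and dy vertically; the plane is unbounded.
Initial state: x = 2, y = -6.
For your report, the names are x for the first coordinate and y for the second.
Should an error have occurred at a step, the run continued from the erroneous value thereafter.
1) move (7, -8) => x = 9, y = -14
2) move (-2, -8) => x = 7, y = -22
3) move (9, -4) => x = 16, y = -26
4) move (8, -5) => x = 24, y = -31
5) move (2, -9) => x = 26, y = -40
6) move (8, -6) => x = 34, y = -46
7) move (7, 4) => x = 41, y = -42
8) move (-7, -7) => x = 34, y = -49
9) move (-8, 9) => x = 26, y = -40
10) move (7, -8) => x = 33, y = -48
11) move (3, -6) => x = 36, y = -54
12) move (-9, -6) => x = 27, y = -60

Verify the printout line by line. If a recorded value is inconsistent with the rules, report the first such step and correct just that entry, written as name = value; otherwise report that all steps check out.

Recomputing the run from the initial state:
step 1: x = 9, y = -14
step 2: x = 7, y = -22
step 3: x = 16, y = -26
step 4: x = 24, y = -31
step 5: x = 26, y = -40
step 6: x = 34, y = -46
step 7: x = 41, y = -42
step 8: x = 34, y = -49
step 9: x = 26, y = -40
step 10: x = 33, y = -48
step 11: x = 36, y = -54
step 12: x = 27, y = -60
This matches the printout at every step.

no error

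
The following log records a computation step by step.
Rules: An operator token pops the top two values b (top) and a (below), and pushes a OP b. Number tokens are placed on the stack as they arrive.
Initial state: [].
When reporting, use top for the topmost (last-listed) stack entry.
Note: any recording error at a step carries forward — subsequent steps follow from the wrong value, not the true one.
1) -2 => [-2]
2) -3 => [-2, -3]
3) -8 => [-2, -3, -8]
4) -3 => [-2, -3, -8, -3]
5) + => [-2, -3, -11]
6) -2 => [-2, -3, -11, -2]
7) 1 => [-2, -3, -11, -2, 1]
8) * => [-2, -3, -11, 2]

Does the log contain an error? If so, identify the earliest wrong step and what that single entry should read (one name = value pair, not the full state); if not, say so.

Recomputing the run from the initial state:
step 1: [-2]
step 2: [-2, -3]
step 3: [-2, -3, -8]
step 4: [-2, -3, -8, -3]
step 5: [-2, -3, -11]
step 6: [-2, -3, -11, -2]
step 7: [-2, -3, -11, -2, 1]
step 8: [-2, -3, -11, -2]
The first disagreement with the log is at step 8, where the value should be top = -2.

step 8, top = -2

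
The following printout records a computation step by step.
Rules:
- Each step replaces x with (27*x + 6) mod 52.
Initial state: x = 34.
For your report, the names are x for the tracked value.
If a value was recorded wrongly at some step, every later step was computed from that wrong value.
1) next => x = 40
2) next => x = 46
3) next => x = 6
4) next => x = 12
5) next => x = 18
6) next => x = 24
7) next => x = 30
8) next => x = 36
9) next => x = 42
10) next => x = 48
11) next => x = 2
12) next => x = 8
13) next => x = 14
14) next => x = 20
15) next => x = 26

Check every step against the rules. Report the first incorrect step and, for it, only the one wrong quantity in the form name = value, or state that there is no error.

Recomputing the run from the initial state:
step 1: x = 40
step 2: x = 46
step 3: x = 0
step 4: x = 6
step 5: x = 12
step 6: x = 18
step 7: x = 24
step 8: x = 30
step 9: x = 36
step 10: x = 42
step 11: x = 48
step 12: x = 2
step 13: x = 8
step 14: x = 14
step 15: x = 20
The first disagreement with the printout is at step 3, where the value should be x = 0.

step 3, x = 0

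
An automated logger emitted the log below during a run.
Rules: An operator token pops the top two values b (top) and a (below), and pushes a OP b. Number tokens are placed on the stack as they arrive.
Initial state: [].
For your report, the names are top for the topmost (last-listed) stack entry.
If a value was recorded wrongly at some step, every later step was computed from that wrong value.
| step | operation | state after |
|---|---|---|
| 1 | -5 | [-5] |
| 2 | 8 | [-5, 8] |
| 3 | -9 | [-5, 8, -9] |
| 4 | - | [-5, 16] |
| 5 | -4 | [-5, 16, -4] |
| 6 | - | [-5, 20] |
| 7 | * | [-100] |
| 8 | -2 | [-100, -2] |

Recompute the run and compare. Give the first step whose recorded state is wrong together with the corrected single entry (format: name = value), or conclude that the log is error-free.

Step 1: push -5: top = -5 — consistent with the log.
Step 2: push 8: top = 8 — exactly as logged.
Step 3: push -9: top = -9 — no discrepancy.
Step 4: 8 - -9 = 17 — the log disagrees here.
That makes step 4 the first incorrect line — top = 17 is what it should show.

step 4, top = 17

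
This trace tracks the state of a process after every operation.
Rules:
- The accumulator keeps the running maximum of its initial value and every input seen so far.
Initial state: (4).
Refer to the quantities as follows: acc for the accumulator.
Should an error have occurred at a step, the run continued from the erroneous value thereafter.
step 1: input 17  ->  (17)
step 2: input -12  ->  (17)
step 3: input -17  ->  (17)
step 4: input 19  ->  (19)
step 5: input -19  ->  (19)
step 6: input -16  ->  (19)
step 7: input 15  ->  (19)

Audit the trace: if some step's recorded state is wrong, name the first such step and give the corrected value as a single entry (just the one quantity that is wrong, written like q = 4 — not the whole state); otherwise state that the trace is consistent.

Recomputing the run from the initial state:
step 1: acc = 17
step 2: acc = 17
step 3: acc = 17
step 4: acc = 19
step 5: acc = 19
step 6: acc = 19
step 7: acc = 19
This matches the trace at every step.

no error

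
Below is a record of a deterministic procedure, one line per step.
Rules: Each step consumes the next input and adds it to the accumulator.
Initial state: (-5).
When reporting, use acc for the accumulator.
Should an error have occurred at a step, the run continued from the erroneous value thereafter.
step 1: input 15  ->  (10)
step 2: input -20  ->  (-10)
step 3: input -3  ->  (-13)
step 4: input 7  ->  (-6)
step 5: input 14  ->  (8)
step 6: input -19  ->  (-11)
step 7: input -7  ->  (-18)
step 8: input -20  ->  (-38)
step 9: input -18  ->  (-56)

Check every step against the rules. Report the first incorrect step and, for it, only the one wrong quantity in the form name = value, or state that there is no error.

Step 1: acc = -5 + 15 = 10 — confirmed correct.
Step 2: acc = 10 + -20 = -10 — confirmed correct.
Step 3: acc = -10 + -3 = -13 — verified.
Step 4: acc = -13 + 7 = -6 — matches.
Step 5: acc = -6 + 14 = 8 — confirmed correct.
Step 6: acc = 8 + -19 = -11 — checks out.
Step 7: acc = -11 + -7 = -18 — in agreement.
Step 8: acc = -18 + -20 = -38 — confirmed correct.
Step 9: acc = -38 + -18 = -56 — matches.
The whole run recomputes cleanly — no discrepancies.

no error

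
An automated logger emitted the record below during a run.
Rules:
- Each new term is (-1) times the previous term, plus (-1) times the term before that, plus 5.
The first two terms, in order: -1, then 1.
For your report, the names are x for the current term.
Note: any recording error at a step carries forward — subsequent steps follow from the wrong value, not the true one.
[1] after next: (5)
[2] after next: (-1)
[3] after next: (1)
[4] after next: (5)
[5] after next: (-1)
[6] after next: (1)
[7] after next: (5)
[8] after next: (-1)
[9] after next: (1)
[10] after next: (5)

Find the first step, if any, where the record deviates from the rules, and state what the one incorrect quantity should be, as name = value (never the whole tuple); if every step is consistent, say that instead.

Step 1: x = -1*(1) + (-1)*(-1) + (5) = 5 — verified.
Step 2: x = -1*(5) + (-1)*(1) + (5) = -1 — exactly as logged.
Step 3: x = -1*(-1) + (-1)*(5) + (5) = 1 — same as recorded.
Step 4: x = -1*(1) + (-1)*(-1) + (5) = 5 — matches.
Step 5: x = -1*(5) + (-1)*(1) + (5) = -1 — no discrepancy.
Step 6: x = -1*(-1) + (-1)*(5) + (5) = 1 — agrees with the record.
Step 7: x = -1*(1) + (-1)*(-1) + (5) = 5 — checks out.
Step 8: x = -1*(5) + (-1)*(1) + (5) = -1 — agrees with the record.
Step 9: x = -1*(-1) + (-1)*(5) + (5) = 1 — agrees with the record.
Step 10: x = -1*(1) + (-1)*(-1) + (5) = 5 — exactly as logged.
The recomputation confirms every line.

no error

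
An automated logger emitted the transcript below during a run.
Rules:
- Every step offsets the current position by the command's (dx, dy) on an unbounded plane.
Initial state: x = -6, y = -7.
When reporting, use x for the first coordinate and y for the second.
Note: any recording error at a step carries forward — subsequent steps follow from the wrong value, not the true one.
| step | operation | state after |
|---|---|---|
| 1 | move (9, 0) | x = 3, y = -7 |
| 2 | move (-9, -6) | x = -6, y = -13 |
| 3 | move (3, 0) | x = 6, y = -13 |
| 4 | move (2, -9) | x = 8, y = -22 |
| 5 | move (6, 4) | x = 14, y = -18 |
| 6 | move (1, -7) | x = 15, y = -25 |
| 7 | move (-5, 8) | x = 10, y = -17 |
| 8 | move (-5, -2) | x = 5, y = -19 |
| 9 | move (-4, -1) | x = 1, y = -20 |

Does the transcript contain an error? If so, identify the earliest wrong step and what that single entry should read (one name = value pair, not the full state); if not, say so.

step 1: x = -6 + (9) = 3, y = -7 + (0) = -7 -> exactly as logged
step 2: x = 3 + (-9) = -6, y = -7 + (-6) = -13 -> verified
step 3: x = -6 + (3) = -3, y = -13 + (0) = -13 -> the entry is off here
The earliest wrong entry is at step 3: it should read x = -3.

step 3, x = -3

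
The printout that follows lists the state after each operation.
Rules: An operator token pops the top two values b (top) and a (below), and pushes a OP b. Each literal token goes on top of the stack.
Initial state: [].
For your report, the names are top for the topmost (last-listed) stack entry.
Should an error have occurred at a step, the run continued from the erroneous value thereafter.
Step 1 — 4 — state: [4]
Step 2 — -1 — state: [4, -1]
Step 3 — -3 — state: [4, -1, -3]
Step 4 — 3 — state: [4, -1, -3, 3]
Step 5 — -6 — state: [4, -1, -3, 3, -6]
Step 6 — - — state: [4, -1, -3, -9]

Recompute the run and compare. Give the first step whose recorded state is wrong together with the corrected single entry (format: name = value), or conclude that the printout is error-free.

step 6, top = 9

Step 1: push 4: top = 4 — no discrepancy.
Step 2: push -1: top = -1 — exactly as logged.
Step 3: push -3: top = -3 — exactly as logged.
Step 4: push 3: top = 3 — confirmed correct.
Step 5: push -6: top = -6 — confirmed correct.
Step 6: 3 - -6 = 9 — a discrepancy with the printout.
That makes step 6 the first incorrect line — top = 9 is what it should show.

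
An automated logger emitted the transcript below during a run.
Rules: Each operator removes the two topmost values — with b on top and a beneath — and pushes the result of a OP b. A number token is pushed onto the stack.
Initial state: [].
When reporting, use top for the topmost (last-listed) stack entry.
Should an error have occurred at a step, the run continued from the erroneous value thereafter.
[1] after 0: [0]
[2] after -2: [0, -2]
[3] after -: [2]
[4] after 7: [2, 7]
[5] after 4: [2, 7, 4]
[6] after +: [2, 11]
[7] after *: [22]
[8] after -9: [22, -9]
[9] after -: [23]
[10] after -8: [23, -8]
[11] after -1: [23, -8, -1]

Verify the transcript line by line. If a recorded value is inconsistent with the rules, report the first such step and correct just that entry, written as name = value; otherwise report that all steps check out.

1. push 0: top = 0 (no discrepancy)
2. push -2: top = -2 (confirmed correct)
3. 0 - -2 = 2 (agrees with the transcript)
4. push 7: top = 7 (same as recorded)
5. push 4: top = 4 (same as recorded)
6. 7 + 4 = 11 (confirmed correct)
7. 2 * 11 = 22 (matches)
8. push -9: top = -9 (verified)
9. 22 - -9 = 31 (the transcript has a different value)
So the first discrepancy is step 9, where the right value is top = 31.

step 9, top = 31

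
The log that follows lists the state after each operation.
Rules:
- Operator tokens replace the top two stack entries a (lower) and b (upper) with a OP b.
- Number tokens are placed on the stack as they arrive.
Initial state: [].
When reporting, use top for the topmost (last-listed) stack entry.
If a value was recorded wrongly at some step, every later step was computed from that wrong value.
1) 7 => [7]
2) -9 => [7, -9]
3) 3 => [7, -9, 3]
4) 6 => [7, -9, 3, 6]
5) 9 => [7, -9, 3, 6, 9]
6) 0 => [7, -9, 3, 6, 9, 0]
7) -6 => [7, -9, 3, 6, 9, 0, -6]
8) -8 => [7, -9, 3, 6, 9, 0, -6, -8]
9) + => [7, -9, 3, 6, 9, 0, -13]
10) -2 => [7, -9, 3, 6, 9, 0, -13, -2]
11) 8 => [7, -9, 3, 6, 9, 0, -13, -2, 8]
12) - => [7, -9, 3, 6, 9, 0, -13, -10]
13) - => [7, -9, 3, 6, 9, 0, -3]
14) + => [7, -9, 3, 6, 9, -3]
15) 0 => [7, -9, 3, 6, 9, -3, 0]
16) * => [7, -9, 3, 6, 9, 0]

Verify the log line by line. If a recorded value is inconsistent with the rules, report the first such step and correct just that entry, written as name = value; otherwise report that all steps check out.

step 9, top = -14

Recomputing the run from the initial state:
step 1: [7]
step 2: [7, -9]
step 3: [7, -9, 3]
step 4: [7, -9, 3, 6]
step 5: [7, -9, 3, 6, 9]
step 6: [7, -9, 3, 6, 9, 0]
step 7: [7, -9, 3, 6, 9, 0, -6]
step 8: [7, -9, 3, 6, 9, 0, -6, -8]
step 9: [7, -9, 3, 6, 9, 0, -14]
step 10: [7, -9, 3, 6, 9, 0, -14, -2]
step 11: [7, -9, 3, 6, 9, 0, -14, -2, 8]
step 12: [7, -9, 3, 6, 9, 0, -14, -10]
step 13: [7, -9, 3, 6, 9, 0, -4]
step 14: [7, -9, 3, 6, 9, -4]
step 15: [7, -9, 3, 6, 9, -4, 0]
step 16: [7, -9, 3, 6, 9, 0]
The first disagreement with the log is at step 9, where the value should be top = -14.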